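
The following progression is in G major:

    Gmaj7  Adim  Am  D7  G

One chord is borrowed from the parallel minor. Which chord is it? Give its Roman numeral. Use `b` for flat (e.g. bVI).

G major has the diatonic set G, Am, Bm, C, D, Em, F#dim. Gmaj7, Am, D7 and G all belong to that set. Adim (A–C–Eb) doesn't fit — on degree 2 G major would have Am (ii). Adim is the degree-2 chord of G minor, so it is the borrowed ii°.

ii°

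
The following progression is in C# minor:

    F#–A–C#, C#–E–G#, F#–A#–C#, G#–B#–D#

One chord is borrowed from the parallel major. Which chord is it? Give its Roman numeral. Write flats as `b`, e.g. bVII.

IV

In C# minor (with V from harmonic minor) the diatonic chords are C#m, D#dim, E, F#m, G#, A, B. Of the given chords, F#–A–C# = F#m, C#–E–G# = C#m and G#–B#–D# = G# are diatonic. F#–A#–C# doesn't fit — on degree 4 C# minor would have F#m (iv). F# is the degree-4 chord of C# major, so it is the borrowed IV.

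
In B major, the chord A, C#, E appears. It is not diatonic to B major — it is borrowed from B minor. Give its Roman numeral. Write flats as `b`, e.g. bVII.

In B major scale degree 7 is A#; A is its lowered form, from B minor. The diatonic chord on degree 7 would be A#dim (vii°), but A–C#–E is the major chord from B minor. As a borrowed chord it is labeled bVII.

bVII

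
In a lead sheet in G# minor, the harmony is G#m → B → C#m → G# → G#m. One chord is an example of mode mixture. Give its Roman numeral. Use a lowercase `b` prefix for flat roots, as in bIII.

I

The diatonic triads in G# minor (with V from harmonic minor) are G#m, A#dim, B, C#m, D#, E, F#. Of the given chords, G#m, B and C#m are diatonic. G# (G#–B#–D#) doesn't fit — on degree 1 G# minor would have G#m (i). G# is the degree-1 chord of G# major, so it is the borrowed I.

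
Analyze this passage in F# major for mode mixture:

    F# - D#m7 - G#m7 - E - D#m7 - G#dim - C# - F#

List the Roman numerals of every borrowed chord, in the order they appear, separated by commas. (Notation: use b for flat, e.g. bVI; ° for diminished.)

F# major has the diatonic set F#, G#m, A#m, B, C#, D#m, E#dim. F#, D#m7, G#m7 and C# are all diatonic. E (E–G#–B) is not: scale degree 7 in F# major carries E#dim (vii°). In F# minor the chord on that degree is E, so here it functions as bVII, borrowed from the parallel minor. G#dim (G#–B–D) is not: scale degree 2 in F# major carries G#m (ii). In F# minor the chord on that degree is G#dim, so here it functions as ii°, borrowed from the parallel minor.

bVII, ii°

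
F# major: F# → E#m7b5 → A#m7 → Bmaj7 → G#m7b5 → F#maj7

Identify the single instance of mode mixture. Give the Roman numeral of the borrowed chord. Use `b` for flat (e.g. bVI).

iiø7

In F# major the diatonic chords are F#, G#m, A#m, B, C#, D#m, E#dim. F#, E#m7b5, A#m7, Bmaj7 and F#maj7 all belong to that set. But G#m7b5 (G#–B–D–F#) is foreign: the diatonic ii on degree 2 is G#m, whereas G#m7b5 comes from F# minor. It is labeled iiø7.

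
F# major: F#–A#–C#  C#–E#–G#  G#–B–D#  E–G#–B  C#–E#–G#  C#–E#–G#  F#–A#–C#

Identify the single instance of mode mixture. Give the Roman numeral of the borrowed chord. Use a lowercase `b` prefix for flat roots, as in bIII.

In F# major the diatonic chords are F#, G#m, A#m, B, C#, D#m, E#dim. Of the given chords, F#–A#–C# = F#, C#–E#–G# = C# and G#–B–D# = G#m are diatonic. But E–G#–B is foreign: the diatonic vii° on degree 7 is E#dim, whereas E comes from F# minor. It is labeled bVII.

bVII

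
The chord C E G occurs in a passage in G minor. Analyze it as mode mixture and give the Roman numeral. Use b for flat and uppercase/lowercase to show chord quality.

IV

The root C is the diatonic 4th degree of G minor; the borrowing shows in the chord quality. The diatonic chord on degree 4 would be Cm (iv), but C–E–G is the major chord from G major. As a borrowed chord it is labeled IV.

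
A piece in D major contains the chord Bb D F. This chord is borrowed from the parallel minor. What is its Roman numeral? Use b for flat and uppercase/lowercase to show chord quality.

bVI

In D major scale degree 6 is B; Bb is its lowered form, from D minor. The diatonic chord on degree 6 would be Bm (vi), but Bb–D–F is the major chord from D minor. As a borrowed chord it is labeled bVI.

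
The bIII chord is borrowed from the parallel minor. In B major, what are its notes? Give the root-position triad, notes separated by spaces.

Scale degree 3 in B major is D#. bIII uses the lowered form, D, taken from B minor. Building the major chord from the parallel minor on D: D–F#–A.

D F# A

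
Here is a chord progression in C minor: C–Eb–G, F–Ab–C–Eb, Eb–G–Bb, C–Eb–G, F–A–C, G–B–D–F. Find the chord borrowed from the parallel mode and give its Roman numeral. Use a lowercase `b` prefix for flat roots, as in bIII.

In C minor (with V from harmonic minor) the diatonic chords are Cm, Ddim, Eb, Fm, G, Ab, Bb. Of the given chords, C–Eb–G = Cm, F–Ab–C–Eb = Fm7, Eb–G–Bb = Eb and G–B–D–F = G7 are diatonic. F–A–C doesn't fit — on degree 4 C minor would have Fm (iv). F is the degree-4 chord of C major, so it is the borrowed IV.

IV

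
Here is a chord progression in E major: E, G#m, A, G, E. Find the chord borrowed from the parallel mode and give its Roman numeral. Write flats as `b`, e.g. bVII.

bIII

The diatonic triads in E major are E, F#m, G#m, A, B, C#m, D#dim. Of the given chords, E, G#m and A are diatonic. G (G–B–D) doesn't fit — on degree 3 E major would have G#m (iii). G is the degree-3 chord of E minor, so it is the borrowed bIII.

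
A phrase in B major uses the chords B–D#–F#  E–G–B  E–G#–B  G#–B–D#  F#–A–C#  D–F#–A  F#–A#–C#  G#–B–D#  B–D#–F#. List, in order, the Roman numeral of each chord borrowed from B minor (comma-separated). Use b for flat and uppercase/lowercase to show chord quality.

B major has the diatonic set B, C#m, D#m, E, F#, G#m, A#dim. B–D#–F# = B, E–G#–B = E, G#–B–D# = G#m and F#–A#–C# = F# are all diatonic. But E–G–B is foreign: the diatonic IV on degree 4 is E, whereas Em comes from B minor. It is labeled iv. But F#–A–C# is foreign: the diatonic V on degree 5 is F#, whereas F#m comes from B minor. It is labeled v. D–F#–A is not: scale degree 3 in B major carries D#m (iii). In B minor the chord on that degree is D, so here it functions as bIII, borrowed from the parallel minor.

iv, v, bIII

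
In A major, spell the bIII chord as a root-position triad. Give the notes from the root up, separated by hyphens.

C-E-G

Scale degree 3 in A major is C#. bIII uses the lowered form, C, taken from A minor. Stacking thirds in A minor on C gives C–E–G.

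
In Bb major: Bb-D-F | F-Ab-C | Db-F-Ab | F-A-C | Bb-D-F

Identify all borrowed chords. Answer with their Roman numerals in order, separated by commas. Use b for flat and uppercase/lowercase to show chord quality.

The diatonic triads in Bb major are Bb, Cm, Dm, Eb, F, Gm, Adim. Bb–D–F = Bb and F–A–C = F are both diatonic. F–Ab–C doesn't fit — on degree 5 Bb major would have F (V). Fm is the degree-5 chord of Bb minor, so it is the borrowed v. Db–F–Ab is not: scale degree 3 in Bb major carries Dm (iii). In Bb minor the chord on that degree is Db, so here it functions as bIII, borrowed from the parallel minor.

v, bIII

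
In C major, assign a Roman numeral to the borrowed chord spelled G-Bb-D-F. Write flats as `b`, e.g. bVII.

v7

The root G is the diatonic 5th degree of C major; the borrowing shows in the chord quality. G–Bb–D–F is a minor-seventh chord — the form found in C minor, not the diatonic V (G). Borrowed into C major it is written v7.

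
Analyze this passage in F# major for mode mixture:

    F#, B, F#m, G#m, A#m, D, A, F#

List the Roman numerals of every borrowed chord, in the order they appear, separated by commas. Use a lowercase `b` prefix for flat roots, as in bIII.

The diatonic triads in F# major are F#, G#m, A#m, B, C#, D#m, E#dim. F#, B, G#m and A#m are all diatonic. F#m (F#–A–C#) doesn't fit — on degree 1 F# major would have F# (I). F#m is the degree-1 chord of F# minor, so it is the borrowed i. But D (D–F#–A) is foreign: the diatonic vi on degree 6 is D#m, whereas D comes from F# minor. It is labeled bVI. A (A–C#–E) is not: scale degree 3 in F# major carries A#m (iii). In F# minor the chord on that degree is A, so here it functions as bIII, borrowed from the parallel minor.

i, bVI, bIII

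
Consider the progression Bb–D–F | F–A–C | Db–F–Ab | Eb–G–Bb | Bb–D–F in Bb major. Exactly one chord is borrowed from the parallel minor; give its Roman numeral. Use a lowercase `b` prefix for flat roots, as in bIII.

In Bb major the diatonic chords are Bb, Cm, Dm, Eb, F, Gm, Adim. Bb–D–F = Bb, F–A–C = F and Eb–G–Bb = Eb are all diatonic. Db–F–Ab doesn't fit — on degree 3 Bb major would have Dm (iii). Db is the degree-3 chord of Bb minor, so it is the borrowed bIII.

bIII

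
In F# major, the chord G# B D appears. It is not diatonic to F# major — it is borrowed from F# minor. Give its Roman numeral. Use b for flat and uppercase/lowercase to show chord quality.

The root G# is the diatonic 2nd degree of F# major; the borrowing shows in the chord quality. Diatonically F# major has G#m (ii) on that degree; G#–B–D is instead the diminished chord native to F# minor, so it takes the label ii°.

ii°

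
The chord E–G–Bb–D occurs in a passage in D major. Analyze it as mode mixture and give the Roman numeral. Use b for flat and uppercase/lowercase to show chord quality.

iiø7

E is scale degree 2 in D major. Diatonically D major has Em (ii) on that degree; E–G–Bb–D is instead the half-diminished-seventh chord native to D minor, so it takes the label iiø7.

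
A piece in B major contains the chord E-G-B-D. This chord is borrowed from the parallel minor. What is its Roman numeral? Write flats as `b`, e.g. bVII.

iv7

The root E is the diatonic 4th degree of B major; the borrowing shows in the chord quality. Diatonically B major has E (IV) on that degree; E–G–B–D is instead the minor-seventh chord native to B minor, so it takes the label iv7.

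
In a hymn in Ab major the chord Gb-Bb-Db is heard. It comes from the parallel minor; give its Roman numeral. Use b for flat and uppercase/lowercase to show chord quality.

In Ab major scale degree 7 is G; Gb is its lowered form, from Ab minor. The diatonic chord on degree 7 would be Gdim (vii°), but Gb–Bb–Db is the major chord from Ab minor. As a borrowed chord it is labeled bVII.

bVII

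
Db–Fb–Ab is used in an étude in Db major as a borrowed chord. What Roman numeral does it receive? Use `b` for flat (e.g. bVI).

i

The root Db is the diatonic 1st degree of Db major; the borrowing shows in the chord quality. Diatonically Db major has Db (I) on that degree; Db–Fb–Ab is instead the minor chord native to Db minor, so it takes the label i.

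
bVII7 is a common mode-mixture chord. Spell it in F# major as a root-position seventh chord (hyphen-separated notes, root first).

E-G#-B-D

Scale degree 7 in F# major is E#. bVII7 uses the lowered form, E, taken from F# minor. Building the dominant-seventh chord from the parallel minor on E: E–G#–B–D.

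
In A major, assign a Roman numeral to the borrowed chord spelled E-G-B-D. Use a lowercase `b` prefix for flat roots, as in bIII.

E is scale degree 5 in A major. The diatonic chord on degree 5 would be E (V), but E–G–B–D is the minor-seventh chord from A minor. As a borrowed chord it is labeled v7.

v7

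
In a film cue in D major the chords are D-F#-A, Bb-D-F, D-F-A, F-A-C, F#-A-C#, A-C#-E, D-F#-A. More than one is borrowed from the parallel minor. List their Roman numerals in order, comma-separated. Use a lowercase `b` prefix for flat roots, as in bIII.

The diatonic triads in D major are D, Em, F#m, G, A, Bm, C#dim. Of the given chords, D–F#–A = D, F#–A–C# = F#m and A–C#–E = A are diatonic. But Bb–D–F is foreign: the diatonic vi on degree 6 is Bm, whereas Bb comes from D minor. It is labeled bVI. D–F–A is not: scale degree 1 in D major carries D (I). In D minor the chord on that degree is Dm, so here it functions as i, borrowed from the parallel minor. But F–A–C is foreign: the diatonic iii on degree 3 is F#m, whereas F comes from D minor. It is labeled bIII.

bVI, i, bIII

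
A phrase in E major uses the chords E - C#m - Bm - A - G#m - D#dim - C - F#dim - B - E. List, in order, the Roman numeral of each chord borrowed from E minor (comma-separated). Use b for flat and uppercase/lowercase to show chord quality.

The diatonic triads in E major are E, F#m, G#m, A, B, C#m, D#dim. E, C#m, A, G#m, D#dim and B all belong to that set. But Bm (B–D–F#) is foreign: the diatonic V on degree 5 is B, whereas Bm comes from E minor. It is labeled v. But C (C–E–G) is foreign: the diatonic vi on degree 6 is C#m, whereas C comes from E minor. It is labeled bVI. F#dim (F#–A–C) doesn't fit — on degree 2 E major would have F#m (ii). F#dim is the degree-2 chord of E minor, so it is the borrowed ii°.

v, bVI, ii°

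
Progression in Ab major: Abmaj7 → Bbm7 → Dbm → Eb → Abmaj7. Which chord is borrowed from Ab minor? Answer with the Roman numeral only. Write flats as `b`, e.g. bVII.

The diatonic triads in Ab major are Ab, Bbm, Cm, Db, Eb, Fm, Gdim. Abmaj7, Bbm7 and Eb all belong to that set. Dbm (Db–Fb–Ab) doesn't fit — on degree 4 Ab major would have Db (IV). Dbm is the degree-4 chord of Ab minor, so it is the borrowed iv.

iv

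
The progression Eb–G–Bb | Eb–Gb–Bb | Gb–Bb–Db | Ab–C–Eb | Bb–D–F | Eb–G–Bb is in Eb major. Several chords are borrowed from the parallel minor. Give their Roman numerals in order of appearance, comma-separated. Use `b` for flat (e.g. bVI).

i, bIII

In Eb major the diatonic chords are Eb, Fm, Gm, Ab, Bb, Cm, Ddim. Eb–G–Bb = Eb, Ab–C–Eb = Ab and Bb–D–F = Bb all belong to that set. But Eb–Gb–Bb is foreign: the diatonic I on degree 1 is Eb, whereas Ebm comes from Eb minor. It is labeled i. But Gb–Bb–Db is foreign: the diatonic iii on degree 3 is Gm, whereas Gb comes from Eb minor. It is labeled bIII.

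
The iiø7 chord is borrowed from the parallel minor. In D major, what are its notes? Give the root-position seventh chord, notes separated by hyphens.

E-G-Bb-D

The root, E, is scale degree 2 — the same note in D major and D minor; only the chord quality changes. Building the half-diminished-seventh chord from the parallel minor on E: E–G–Bb–D.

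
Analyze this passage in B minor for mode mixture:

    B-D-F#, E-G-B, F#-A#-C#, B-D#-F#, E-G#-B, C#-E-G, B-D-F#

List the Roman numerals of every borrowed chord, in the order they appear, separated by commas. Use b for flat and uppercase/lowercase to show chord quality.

I, IV

In B minor (with V from harmonic minor) the diatonic chords are Bm, C#dim, D, Em, F#, G, A. Of the given chords, B–D–F# = Bm, E–G–B = Em, F#–A#–C# = F# and C#–E–G = C#dim are diatonic. B–D#–F# is not: scale degree 1 in B minor carries Bm (i). In B major the chord on that degree is B, so here it functions as I, borrowed from the parallel major. But E–G#–B is foreign: the diatonic iv on degree 4 is Em, whereas E comes from B major. It is labeled IV.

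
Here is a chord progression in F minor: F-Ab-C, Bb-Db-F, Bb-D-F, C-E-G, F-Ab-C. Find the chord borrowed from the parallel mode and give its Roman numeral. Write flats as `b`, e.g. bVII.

In F minor (with V from harmonic minor) the diatonic chords are Fm, Gdim, Ab, Bbm, C, Db, Eb. F–Ab–C = Fm, Bb–Db–F = Bbm and C–E–G = C all belong to that set. Bb–D–F is not: scale degree 4 in F minor carries Bbm (iv). In F major the chord on that degree is Bb, so here it functions as IV, borrowed from the parallel major.

IV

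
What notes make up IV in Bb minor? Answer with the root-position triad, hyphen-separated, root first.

The root, Eb, is scale degree 4 — the same note in Bb minor and Bb major; only the chord quality changes. In Bb major the chord on Eb is Eb–G–Bb.

Eb-G-Bb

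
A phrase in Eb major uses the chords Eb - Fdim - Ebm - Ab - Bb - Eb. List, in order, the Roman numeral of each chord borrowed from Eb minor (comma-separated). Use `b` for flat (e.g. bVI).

ii°, i

Eb major has the diatonic set Eb, Fm, Gm, Ab, Bb, Cm, Ddim. Of the given chords, Eb, Ab and Bb are diatonic. But Fdim (F–Ab–Cb) is foreign: the diatonic ii on degree 2 is Fm, whereas Fdim comes from Eb minor. It is labeled ii°. Ebm (Eb–Gb–Bb) doesn't fit — on degree 1 Eb major would have Eb (I). Ebm is the degree-1 chord of Eb minor, so it is the borrowed i.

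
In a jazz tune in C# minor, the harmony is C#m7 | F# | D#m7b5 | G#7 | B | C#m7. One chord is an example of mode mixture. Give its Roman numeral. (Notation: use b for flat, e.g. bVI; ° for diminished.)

IV

C# minor has the diatonic set C#m, D#dim, E, F#m, G#, A, B (with V from harmonic minor). C#m7, D#m7b5, G#7 and B all belong to that set. F# (F#–A#–C#) is not: scale degree 4 in C# minor carries F#m (iv). In C# major the chord on that degree is F#, so here it functions as IV, borrowed from the parallel major.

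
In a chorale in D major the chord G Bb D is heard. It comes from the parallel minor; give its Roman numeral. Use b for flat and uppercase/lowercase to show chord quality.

iv

G is scale degree 4 in D major. The diatonic chord on degree 4 would be G (IV), but G–Bb–D is the minor chord from D minor. As a borrowed chord it is labeled iv.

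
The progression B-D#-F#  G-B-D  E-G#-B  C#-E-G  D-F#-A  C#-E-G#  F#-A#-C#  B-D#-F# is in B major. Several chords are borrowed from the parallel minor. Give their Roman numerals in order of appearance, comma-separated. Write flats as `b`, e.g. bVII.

The diatonic triads in B major are B, C#m, D#m, E, F#, G#m, A#dim. B–D#–F# = B, E–G#–B = E, C#–E–G# = C#m and F#–A#–C# = F# all belong to that set. G–B–D is not: scale degree 6 in B major carries G#m (vi). In B minor the chord on that degree is G, so here it functions as bVI, borrowed from the parallel minor. C#–E–G is not: scale degree 2 in B major carries C#m (ii). In B minor the chord on that degree is C#dim, so here it functions as ii°, borrowed from the parallel minor. D–F#–A is not: scale degree 3 in B major carries D#m (iii). In B minor the chord on that degree is D, so here it functions as bIII, borrowed from the parallel minor.

bVI, ii°, bIII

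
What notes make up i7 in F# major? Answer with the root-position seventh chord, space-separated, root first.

i7 is built on scale degree 1, which is F# in both F# major and its parallel. Building the minor-seventh chord from the parallel minor on F#: F#–A–C#–E.

F# A C# E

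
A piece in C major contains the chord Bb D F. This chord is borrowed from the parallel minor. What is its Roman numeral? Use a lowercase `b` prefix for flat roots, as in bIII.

bVII

In C major scale degree 7 is B; Bb is its lowered form, from C minor. Diatonically C major has Bdim (vii°) on that degree; Bb–D–F is instead the major chord native to C minor, so it takes the label bVII.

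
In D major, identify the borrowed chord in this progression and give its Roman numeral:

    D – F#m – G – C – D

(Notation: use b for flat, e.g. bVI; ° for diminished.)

The diatonic triads in D major are D, Em, F#m, G, A, Bm, C#dim. Of the given chords, D, F#m and G are diatonic. But C (C–E–G) is foreign: the diatonic vii° on degree 7 is C#dim, whereas C comes from D minor. It is labeled bVII.

bVII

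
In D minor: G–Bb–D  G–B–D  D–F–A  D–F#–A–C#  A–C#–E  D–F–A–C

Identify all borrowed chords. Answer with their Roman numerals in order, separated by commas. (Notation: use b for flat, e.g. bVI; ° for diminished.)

In D minor (with V from harmonic minor) the diatonic chords are Dm, Edim, F, Gm, A, Bb, C. G–Bb–D = Gm, D–F–A = Dm, A–C#–E = A and D–F–A–C = Dm7 are all diatonic. But G–B–D is foreign: the diatonic iv on degree 4 is Gm, whereas G comes from D major. It is labeled IV. But D–F#–A–C# is foreign: the diatonic i on degree 1 is Dm, whereas Dmaj7 comes from D major. It is labeled Imaj7.

IV, Imaj7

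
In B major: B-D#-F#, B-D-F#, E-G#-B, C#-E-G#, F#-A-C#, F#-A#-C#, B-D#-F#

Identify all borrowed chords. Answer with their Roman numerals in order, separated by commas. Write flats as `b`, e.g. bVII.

B major has the diatonic set B, C#m, D#m, E, F#, G#m, A#dim. B–D#–F# = B, E–G#–B = E, C#–E–G# = C#m and F#–A#–C# = F# are all diatonic. B–D–F# doesn't fit — on degree 1 B major would have B (I). Bm is the degree-1 chord of B minor, so it is the borrowed i. F#–A–C# is not: scale degree 5 in B major carries F# (V). In B minor the chord on that degree is F#m, so here it functions as v, borrowed from the parallel minor.

i, v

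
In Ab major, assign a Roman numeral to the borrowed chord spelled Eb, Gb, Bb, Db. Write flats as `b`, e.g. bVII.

The root Eb is the diatonic 5th degree of Ab major; the borrowing shows in the chord quality. Diatonically Ab major has Eb (V) on that degree; Eb–Gb–Bb–Db is instead the minor-seventh chord native to Ab minor, so it takes the label v7.

v7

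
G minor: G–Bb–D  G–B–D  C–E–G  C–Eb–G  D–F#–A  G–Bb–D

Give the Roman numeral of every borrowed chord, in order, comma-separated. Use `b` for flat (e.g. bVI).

I, IV

In G minor (with V from harmonic minor) the diatonic chords are Gm, Adim, Bb, Cm, D, Eb, F. G–Bb–D = Gm, C–Eb–G = Cm and D–F#–A = D all belong to that set. But G–B–D is foreign: the diatonic i on degree 1 is Gm, whereas G comes from G major. It is labeled I. C–E–G doesn't fit — on degree 4 G minor would have Cm (iv). C is the degree-4 chord of G major, so it is the borrowed IV.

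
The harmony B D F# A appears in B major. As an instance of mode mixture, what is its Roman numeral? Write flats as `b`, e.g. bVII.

i7

B is scale degree 1 in B major. Diatonically B major has B (I) on that degree; B–D–F#–A is instead the minor-seventh chord native to B minor, so it takes the label i7.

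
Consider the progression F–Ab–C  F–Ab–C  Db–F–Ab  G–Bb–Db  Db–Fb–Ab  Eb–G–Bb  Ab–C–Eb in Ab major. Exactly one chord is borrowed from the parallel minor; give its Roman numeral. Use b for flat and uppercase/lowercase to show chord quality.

iv

Ab major has the diatonic set Ab, Bbm, Cm, Db, Eb, Fm, Gdim. F–Ab–C = Fm, Db–F–Ab = Db, G–Bb–Db = Gdim, Eb–G–Bb = Eb and Ab–C–Eb = Ab all belong to that set. But Db–Fb–Ab is foreign: the diatonic IV on degree 4 is Db, whereas Dbm comes from Ab minor. It is labeled iv.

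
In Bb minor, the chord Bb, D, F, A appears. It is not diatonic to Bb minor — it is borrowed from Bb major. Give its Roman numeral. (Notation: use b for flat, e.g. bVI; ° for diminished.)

Imaj7

Bb is scale degree 1 in Bb minor. Bb–D–F–A is a major-seventh chord — the form found in Bb major, not the diatonic i (Bbm). Borrowed into Bb minor it is written Imaj7.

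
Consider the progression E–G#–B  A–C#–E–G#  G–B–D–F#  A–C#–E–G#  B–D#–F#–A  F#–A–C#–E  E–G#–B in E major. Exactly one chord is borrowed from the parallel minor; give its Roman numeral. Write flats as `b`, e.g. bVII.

The diatonic triads in E major are E, F#m, G#m, A, B, C#m, D#dim. E–G#–B = E, A–C#–E–G# = Amaj7, B–D#–F#–A = B7 and F#–A–C#–E = F#m7 are all diatonic. But G–B–D–F# is foreign: the diatonic iii on degree 3 is G#m, whereas Gmaj7 comes from E minor. It is labeled bIIImaj7.

bIIImaj7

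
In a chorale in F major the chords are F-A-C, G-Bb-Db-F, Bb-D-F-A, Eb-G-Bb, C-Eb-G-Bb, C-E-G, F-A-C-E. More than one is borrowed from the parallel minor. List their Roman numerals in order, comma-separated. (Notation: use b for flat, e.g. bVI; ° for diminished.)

The diatonic triads in F major are F, Gm, Am, Bb, C, Dm, Edim. F–A–C = F, Bb–D–F–A = Bbmaj7, C–E–G = C and F–A–C–E = Fmaj7 are all diatonic. G–Bb–Db–F is not: scale degree 2 in F major carries Gm (ii). In F minor the chord on that degree is Gm7b5, so here it functions as iiø7, borrowed from the parallel minor. Eb–G–Bb is not: scale degree 7 in F major carries Edim (vii°). In F minor the chord on that degree is Eb, so here it functions as bVII, borrowed from the parallel minor. C–Eb–G–Bb is not: scale degree 5 in F major carries C (V). In F minor the chord on that degree is Cm7, so here it functions as v7, borrowed from the parallel minor.

iiø7, bVII, v7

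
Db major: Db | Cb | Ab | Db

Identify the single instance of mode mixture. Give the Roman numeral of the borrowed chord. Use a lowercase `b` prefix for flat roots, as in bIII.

bVII

Db major has the diatonic set Db, Ebm, Fm, Gb, Ab, Bbm, Cdim. Of the given chords, Db and Ab are diatonic. Cb (Cb–Eb–Gb) doesn't fit — on degree 7 Db major would have Cdim (vii°). Cb is the degree-7 chord of Db minor, so it is the borrowed bVII.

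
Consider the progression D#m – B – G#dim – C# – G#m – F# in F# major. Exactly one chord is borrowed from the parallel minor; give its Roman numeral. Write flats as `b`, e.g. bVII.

F# major has the diatonic set F#, G#m, A#m, B, C#, D#m, E#dim. D#m, B, C#, G#m and F# are all diatonic. G#dim (G#–B–D) is not: scale degree 2 in F# major carries G#m (ii). In F# minor the chord on that degree is G#dim, so here it functions as ii°, borrowed from the parallel minor.

ii°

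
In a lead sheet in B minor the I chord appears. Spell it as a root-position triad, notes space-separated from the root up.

I is built on scale degree 1, which is B in both B minor and its parallel. Building the major chord from the parallel major on B: B–D#–F#.

B D# F#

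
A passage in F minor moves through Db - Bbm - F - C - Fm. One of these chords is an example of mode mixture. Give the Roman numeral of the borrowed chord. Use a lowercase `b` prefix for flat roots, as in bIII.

F minor has the diatonic set Fm, Gdim, Ab, Bbm, C, Db, Eb (with V from harmonic minor). Of the given chords, Db, Bbm, C and Fm are diatonic. F (F–A–C) doesn't fit — on degree 1 F minor would have Fm (i). F is the degree-1 chord of F major, so it is the borrowed I.

I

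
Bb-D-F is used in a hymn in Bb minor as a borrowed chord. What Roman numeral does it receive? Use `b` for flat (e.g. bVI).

I

Bb is scale degree 1 in Bb minor. Diatonically Bb minor has Bbm (i) on that degree; Bb–D–F is instead the major chord native to Bb major, so it takes the label I.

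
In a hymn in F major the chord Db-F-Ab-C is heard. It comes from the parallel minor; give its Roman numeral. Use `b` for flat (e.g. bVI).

bVImaj7

The root Db is the lowered 6th scale degree — diatonically F major has D there. The diatonic chord on degree 6 would be Dm (vi), but Db–F–Ab–C is the major-seventh chord from F minor. As a borrowed chord it is labeled bVImaj7.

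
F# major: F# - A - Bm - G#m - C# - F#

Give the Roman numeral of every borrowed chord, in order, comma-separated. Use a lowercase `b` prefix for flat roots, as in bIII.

F# major has the diatonic set F#, G#m, A#m, B, C#, D#m, E#dim. F#, G#m and C# all belong to that set. A (A–C#–E) doesn't fit — on degree 3 F# major would have A#m (iii). A is the degree-3 chord of F# minor, so it is the borrowed bIII. But Bm (B–D–F#) is foreign: the diatonic IV on degree 4 is B, whereas Bm comes from F# minor. It is labeled iv.

bIII, iv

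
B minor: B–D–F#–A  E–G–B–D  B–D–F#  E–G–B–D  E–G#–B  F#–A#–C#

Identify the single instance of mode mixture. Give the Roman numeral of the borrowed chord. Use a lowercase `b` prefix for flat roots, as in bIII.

IV

In B minor (with V from harmonic minor) the diatonic chords are Bm, C#dim, D, Em, F#, G, A. Of the given chords, B–D–F#–A = Bm7, E–G–B–D = Em7, B–D–F# = Bm and F#–A#–C# = F# are diatonic. But E–G#–B is foreign: the diatonic iv on degree 4 is Em, whereas E comes from B major. It is labeled IV.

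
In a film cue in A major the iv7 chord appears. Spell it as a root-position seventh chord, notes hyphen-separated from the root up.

D-F-A-C

The root, D, is scale degree 4 — the same note in A major and A minor; only the chord quality changes. In A minor the chord on D is D–F–A–C.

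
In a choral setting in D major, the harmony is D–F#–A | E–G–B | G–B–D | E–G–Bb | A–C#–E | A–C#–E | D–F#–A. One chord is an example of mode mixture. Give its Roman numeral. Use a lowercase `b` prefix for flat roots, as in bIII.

ii°

In D major the diatonic chords are D, Em, F#m, G, A, Bm, C#dim. D–F#–A = D, E–G–B = Em, G–B–D = G and A–C#–E = A all belong to that set. E–G–Bb doesn't fit — on degree 2 D major would have Em (ii). Edim is the degree-2 chord of D minor, so it is the borrowed ii°.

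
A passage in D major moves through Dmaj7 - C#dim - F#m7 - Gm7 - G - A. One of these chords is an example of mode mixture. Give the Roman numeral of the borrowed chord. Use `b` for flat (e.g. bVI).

iv7

In D major the diatonic chords are D, Em, F#m, G, A, Bm, C#dim. Dmaj7, C#dim, F#m7, G and A are all diatonic. But Gm7 (G–Bb–D–F) is foreign: the diatonic IV on degree 4 is G, whereas Gm7 comes from D minor. It is labeled iv7.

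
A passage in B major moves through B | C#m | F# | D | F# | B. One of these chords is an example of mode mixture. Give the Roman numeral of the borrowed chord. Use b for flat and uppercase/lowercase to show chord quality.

bIII

The diatonic triads in B major are B, C#m, D#m, E, F#, G#m, A#dim. B, C#m and F# are all diatonic. D (D–F#–A) doesn't fit — on degree 3 B major would have D#m (iii). D is the degree-3 chord of B minor, so it is the borrowed bIII.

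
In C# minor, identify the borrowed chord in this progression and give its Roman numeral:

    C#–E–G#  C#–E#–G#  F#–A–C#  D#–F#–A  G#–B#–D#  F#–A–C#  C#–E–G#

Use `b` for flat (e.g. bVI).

I

The diatonic triads in C# minor (with V from harmonic minor) are C#m, D#dim, E, F#m, G#, A, B. C#–E–G# = C#m, F#–A–C# = F#m, D#–F#–A = D#dim and G#–B#–D# = G# are all diatonic. C#–E#–G# doesn't fit — on degree 1 C# minor would have C#m (i). C# is the degree-1 chord of C# major, so it is the borrowed I.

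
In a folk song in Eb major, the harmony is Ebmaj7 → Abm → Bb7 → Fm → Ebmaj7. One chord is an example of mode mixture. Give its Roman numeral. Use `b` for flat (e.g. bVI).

iv

The diatonic triads in Eb major are Eb, Fm, Gm, Ab, Bb, Cm, Ddim. Ebmaj7, Bb7 and Fm are all diatonic. But Abm (Ab–Cb–Eb) is foreign: the diatonic IV on degree 4 is Ab, whereas Abm comes from Eb minor. It is labeled iv.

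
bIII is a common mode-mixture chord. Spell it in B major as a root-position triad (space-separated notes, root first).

Scale degree 3 in B major is D#. bIII uses the lowered form, D, taken from B minor. Building the major chord from the parallel minor on D: D–F#–A.

D F# A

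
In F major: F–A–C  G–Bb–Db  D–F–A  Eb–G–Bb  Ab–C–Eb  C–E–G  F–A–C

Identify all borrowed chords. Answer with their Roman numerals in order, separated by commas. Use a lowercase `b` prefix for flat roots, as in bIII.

The diatonic triads in F major are F, Gm, Am, Bb, C, Dm, Edim. F–A–C = F, D–F–A = Dm and C–E–G = C all belong to that set. But G–Bb–Db is foreign: the diatonic ii on degree 2 is Gm, whereas Gdim comes from F minor. It is labeled ii°. But Eb–G–Bb is foreign: the diatonic vii° on degree 7 is Edim, whereas Eb comes from F minor. It is labeled bVII. But Ab–C–Eb is foreign: the diatonic iii on degree 3 is Am, whereas Ab comes from F minor. It is labeled bIII.

ii°, bVII, bIII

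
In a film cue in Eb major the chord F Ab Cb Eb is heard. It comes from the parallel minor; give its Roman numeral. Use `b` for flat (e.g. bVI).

iiø7

F is scale degree 2 in Eb major. F–Ab–Cb–Eb is a half-diminished-seventh chord — the form found in Eb minor, not the diatonic ii (Fm). Borrowed into Eb major it is written iiø7.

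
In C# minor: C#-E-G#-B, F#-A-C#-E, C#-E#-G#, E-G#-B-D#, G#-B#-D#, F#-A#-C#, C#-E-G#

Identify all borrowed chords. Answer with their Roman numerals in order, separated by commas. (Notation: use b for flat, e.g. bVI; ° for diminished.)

I, IV

In C# minor (with V from harmonic minor) the diatonic chords are C#m, D#dim, E, F#m, G#, A, B. C#–E–G#–B = C#m7, F#–A–C#–E = F#m7, E–G#–B–D# = Emaj7, G#–B#–D# = G# and C#–E–G# = C#m all belong to that set. But C#–E#–G# is foreign: the diatonic i on degree 1 is C#m, whereas C# comes from C# major. It is labeled I. But F#–A#–C# is foreign: the diatonic iv on degree 4 is F#m, whereas F# comes from C# major. It is labeled IV.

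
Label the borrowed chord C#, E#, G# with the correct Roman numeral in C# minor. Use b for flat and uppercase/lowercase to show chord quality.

The root C# is the diatonic 1st degree of C# minor; the borrowing shows in the chord quality. The diatonic chord on degree 1 would be C#m (i), but C#–E#–G# is the major chord from C# major. As a borrowed chord it is labeled I.

I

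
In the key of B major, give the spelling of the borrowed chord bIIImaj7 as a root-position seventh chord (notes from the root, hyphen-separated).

D-F#-A-C#

bIIImaj7 is built on the lowered scale degree 3. In B major degree 3 is D#; lowered it becomes D. Stacking thirds in B minor on D gives D–F#–A–C#.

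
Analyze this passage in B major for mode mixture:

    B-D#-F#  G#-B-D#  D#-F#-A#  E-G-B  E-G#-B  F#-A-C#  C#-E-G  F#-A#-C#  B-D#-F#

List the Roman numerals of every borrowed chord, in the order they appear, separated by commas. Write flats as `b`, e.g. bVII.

The diatonic triads in B major are B, C#m, D#m, E, F#, G#m, A#dim. B–D#–F# = B, G#–B–D# = G#m, D#–F#–A# = D#m, E–G#–B = E and F#–A#–C# = F# all belong to that set. E–G–B is not: scale degree 4 in B major carries E (IV). In B minor the chord on that degree is Em, so here it functions as iv, borrowed from the parallel minor. But F#–A–C# is foreign: the diatonic V on degree 5 is F#, whereas F#m comes from B minor. It is labeled v. But C#–E–G is foreign: the diatonic ii on degree 2 is C#m, whereas C#dim comes from B minor. It is labeled ii°.

iv, v, ii°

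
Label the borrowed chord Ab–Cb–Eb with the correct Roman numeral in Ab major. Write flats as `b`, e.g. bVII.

Ab is scale degree 1 in Ab major. Diatonically Ab major has Ab (I) on that degree; Ab–Cb–Eb is instead the minor chord native to Ab minor, so it takes the label i.

i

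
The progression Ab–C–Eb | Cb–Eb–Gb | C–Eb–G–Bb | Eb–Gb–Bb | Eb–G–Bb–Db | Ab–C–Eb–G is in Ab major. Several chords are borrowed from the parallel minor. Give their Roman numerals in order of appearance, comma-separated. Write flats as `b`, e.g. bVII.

bIII, v

Ab major has the diatonic set Ab, Bbm, Cm, Db, Eb, Fm, Gdim. Ab–C–Eb = Ab, C–Eb–G–Bb = Cm7, Eb–G–Bb–Db = Eb7 and Ab–C–Eb–G = Abmaj7 all belong to that set. But Cb–Eb–Gb is foreign: the diatonic iii on degree 3 is Cm, whereas Cb comes from Ab minor. It is labeled bIII. Eb–Gb–Bb is not: scale degree 5 in Ab major carries Eb (V). In Ab minor the chord on that degree is Ebm, so here it functions as v, borrowed from the parallel minor.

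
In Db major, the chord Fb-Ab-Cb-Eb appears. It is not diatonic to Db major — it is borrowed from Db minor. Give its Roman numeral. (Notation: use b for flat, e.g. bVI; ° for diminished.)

bIIImaj7

In Db major scale degree 3 is F; Fb is its lowered form, from Db minor. Diatonically Db major has Fm (iii) on that degree; Fb–Ab–Cb–Eb is instead the major-seventh chord native to Db minor, so it takes the label bIIImaj7.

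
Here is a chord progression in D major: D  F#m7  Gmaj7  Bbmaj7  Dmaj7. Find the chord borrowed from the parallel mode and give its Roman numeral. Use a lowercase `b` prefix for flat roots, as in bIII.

bVImaj7

D major has the diatonic set D, Em, F#m, G, A, Bm, C#dim. Of the given chords, D, F#m7, Gmaj7 and Dmaj7 are diatonic. Bbmaj7 (Bb–D–F–A) doesn't fit — on degree 6 D major would have Bm (vi). Bbmaj7 is the degree-6 chord of D minor, so it is the borrowed bVImaj7.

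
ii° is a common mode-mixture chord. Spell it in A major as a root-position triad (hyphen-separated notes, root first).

B-D-F

The root, B, is scale degree 2 — the same note in A major and A minor; only the chord quality changes. Building the diminished chord from the parallel minor on B: B–D–F.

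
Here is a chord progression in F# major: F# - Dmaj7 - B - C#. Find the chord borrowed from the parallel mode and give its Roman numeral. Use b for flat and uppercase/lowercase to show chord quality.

bVImaj7

In F# major the diatonic chords are F#, G#m, A#m, B, C#, D#m, E#dim. F#, B and C# are all diatonic. Dmaj7 (D–F#–A–C#) is not: scale degree 6 in F# major carries D#m (vi). In F# minor the chord on that degree is Dmaj7, so here it functions as bVImaj7, borrowed from the parallel minor.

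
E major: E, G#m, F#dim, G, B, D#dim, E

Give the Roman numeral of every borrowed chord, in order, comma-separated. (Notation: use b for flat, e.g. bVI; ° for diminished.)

E major has the diatonic set E, F#m, G#m, A, B, C#m, D#dim. E, G#m, B and D#dim are all diatonic. F#dim (F#–A–C) is not: scale degree 2 in E major carries F#m (ii). In E minor the chord on that degree is F#dim, so here it functions as ii°, borrowed from the parallel minor. G (G–B–D) doesn't fit — on degree 3 E major would have G#m (iii). G is the degree-3 chord of E minor, so it is the borrowed bIII.

ii°, bIII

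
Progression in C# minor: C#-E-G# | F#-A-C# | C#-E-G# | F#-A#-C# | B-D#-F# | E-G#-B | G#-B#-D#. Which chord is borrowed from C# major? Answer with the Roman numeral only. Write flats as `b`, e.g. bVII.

In C# minor (with V from harmonic minor) the diatonic chords are C#m, D#dim, E, F#m, G#, A, B. Of the given chords, C#–E–G# = C#m, F#–A–C# = F#m, B–D#–F# = B, E–G#–B = E and G#–B#–D# = G# are diatonic. F#–A#–C# doesn't fit — on degree 4 C# minor would have F#m (iv). F# is the degree-4 chord of C# major, so it is the borrowed IV.

IV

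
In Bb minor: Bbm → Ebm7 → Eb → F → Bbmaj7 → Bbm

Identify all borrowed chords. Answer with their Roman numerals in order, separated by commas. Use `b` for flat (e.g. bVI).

The diatonic triads in Bb minor (with V from harmonic minor) are Bbm, Cdim, Db, Ebm, F, Gb, Ab. Bbm, Ebm7 and F are all diatonic. But Eb (Eb–G–Bb) is foreign: the diatonic iv on degree 4 is Ebm, whereas Eb comes from Bb major. It is labeled IV. Bbmaj7 (Bb–D–F–A) doesn't fit — on degree 1 Bb minor would have Bbm (i). Bbmaj7 is the degree-1 chord of Bb major, so it is the borrowed Imaj7.

IV, Imaj7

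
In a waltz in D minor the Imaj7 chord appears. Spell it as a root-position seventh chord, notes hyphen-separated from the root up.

The root, D, is scale degree 1 — the same note in D minor and D major; only the chord quality changes. Building the major-seventh chord from the parallel major on D: D–F#–A–C#.

D-F#-A-C#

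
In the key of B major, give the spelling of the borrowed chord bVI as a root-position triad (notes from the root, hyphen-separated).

Scale degree 6 in B major is G#. bVI uses the lowered form, G, taken from B minor. Building the major chord from the parallel minor on G: G–B–D.

G-B-D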